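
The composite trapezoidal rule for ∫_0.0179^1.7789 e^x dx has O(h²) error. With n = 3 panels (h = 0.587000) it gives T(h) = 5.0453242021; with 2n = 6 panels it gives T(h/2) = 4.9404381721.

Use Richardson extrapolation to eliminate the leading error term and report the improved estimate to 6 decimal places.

4.905476

r = 2: numerator weight 4, denominator 3.
4*4.9404381721 = 19.7617526884; 19.7617526884 − 5.0453242021 = 14.7164284863
Denominator 4 − 1 = 3.
14.7164284863 ÷ 3 = 4.9054761621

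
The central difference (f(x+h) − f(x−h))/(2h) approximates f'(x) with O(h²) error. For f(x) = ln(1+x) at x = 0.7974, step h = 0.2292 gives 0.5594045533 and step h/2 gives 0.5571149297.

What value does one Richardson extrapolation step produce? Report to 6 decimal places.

0.556352

With r = 2 the leading error scales as h^2, so the weight is 2^2 = 4.
A(h/2) − A(h) = 0.5571149297 − 0.5594045533 = -0.0022896236
Divide by 2^2 − 1 = 3: (-0.0022896236)/3 = -0.0007632079
R = 0.5571149297 − 0.0007632079 = 0.5563517218
Correction |R − A(h/2)| = 7.632e-04; gap |A(h/2) − A(h)| = 2.290e-03.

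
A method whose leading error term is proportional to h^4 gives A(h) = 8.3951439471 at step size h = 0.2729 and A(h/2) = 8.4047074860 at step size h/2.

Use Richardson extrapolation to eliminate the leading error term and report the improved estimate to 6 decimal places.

r = 4, so 2^r = 16.
Numerator 16*A(h/2) − A(h) = 16*8.4047074860 − 8.3951439471 = 126.0801758289
Denominator 16 − 1 = 15.
R = 126.0801758289/15 = 8.4053450553
Shift from A(h/2): +0.0006375693.

8.405345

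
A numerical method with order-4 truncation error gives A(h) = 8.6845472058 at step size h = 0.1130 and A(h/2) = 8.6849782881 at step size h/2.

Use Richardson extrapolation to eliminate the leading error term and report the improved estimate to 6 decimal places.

Leading term ∝ h^4; use weight 16 = 2^4.
16*8.6849782881 = 138.9596526096; 138.9596526096 − 8.6845472058 = 130.2751054038
R = 130.2751054038/15 = 8.6850070269

8.685007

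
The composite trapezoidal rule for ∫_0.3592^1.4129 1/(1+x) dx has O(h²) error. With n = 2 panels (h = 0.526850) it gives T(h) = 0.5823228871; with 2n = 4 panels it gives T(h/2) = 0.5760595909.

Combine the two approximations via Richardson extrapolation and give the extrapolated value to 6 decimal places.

r = 2, so 2^r = 4.
4 × 0.5760595909 = 2.3042383636; subtract 0.5823228871 → 1.7219154765
Denominator 4 − 1 = 3.
Result: 0.5739718255

0.573972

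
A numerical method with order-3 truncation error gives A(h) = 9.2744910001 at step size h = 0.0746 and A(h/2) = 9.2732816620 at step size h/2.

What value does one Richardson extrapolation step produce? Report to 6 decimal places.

Leading term ∝ h^3; use weight 8 = 2^3.
8 × 9.2732816620 = 74.1862532960; 74.1862532960 − 9.2744910001 = 64.9117622959
Extrapolated: 64.9117622959 / 7 = 9.2731088994
Gap between inputs: 1.209e-03; correction applied: −0.0001727626.

9.273109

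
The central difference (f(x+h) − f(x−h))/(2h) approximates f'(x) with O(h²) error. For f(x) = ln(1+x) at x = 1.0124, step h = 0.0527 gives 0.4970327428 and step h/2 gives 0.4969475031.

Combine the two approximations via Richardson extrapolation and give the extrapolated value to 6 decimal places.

0.496919

r = 2: numerator weight 4, denominator 3.
Weighted: 1.9877900124 − 0.4970327428 = 1.4907572696
(4·0.4969475031 − 0.4970327428)/(4 − 1) = 0.4969190899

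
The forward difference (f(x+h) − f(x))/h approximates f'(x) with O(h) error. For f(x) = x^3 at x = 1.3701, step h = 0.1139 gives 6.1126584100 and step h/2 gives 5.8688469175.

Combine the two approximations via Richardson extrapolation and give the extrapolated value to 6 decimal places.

Method order is 1; weight 2^1 = 2.
Top: 2(5.8688469175) − (6.1126584100) = 5.6250354250
Denominator 2 − 1 = 1.
So the Richardson estimate is 5.6250354250.
Shift from A(h/2): −0.2438114925.

5.625035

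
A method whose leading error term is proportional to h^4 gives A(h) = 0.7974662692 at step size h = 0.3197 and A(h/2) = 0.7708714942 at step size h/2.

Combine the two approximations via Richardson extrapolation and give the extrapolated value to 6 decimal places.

0.769099

Leading term ∝ h^4; use weight 16 = 2^4.
Numerator 16·A(h/2) − A(h) = 16·0.7708714942 − 0.7974662692 = 11.5364776380
Denominator 16 − 1 = 15.
Extrapolated: 11.5364776380 / 15 = 0.7690985092
Shift from A(h/2): −0.0017729850.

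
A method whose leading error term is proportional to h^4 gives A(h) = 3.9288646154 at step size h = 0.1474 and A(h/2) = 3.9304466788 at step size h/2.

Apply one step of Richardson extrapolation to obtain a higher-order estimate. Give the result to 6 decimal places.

Order 4 gives 2^r = 16 and 2^r − 1 = 15.
16×3.9304466788 = 62.8871468608; subtract 3.9288646154 → 58.9582822454
Divide by 2^4 − 1 = 15.
R = 58.9582822454/15 = 3.9305521497

3.930552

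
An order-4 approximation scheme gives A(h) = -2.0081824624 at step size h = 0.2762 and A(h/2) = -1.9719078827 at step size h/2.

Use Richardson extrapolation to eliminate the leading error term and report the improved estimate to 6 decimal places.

-1.969490

Order 4 gives 2^r = 16 and 2^r − 1 = 15.
Top: 16(-1.9719078827) − (-2.0081824624) = -29.5423436608
(-29.5423436608) ÷ 15 = -1.9694895774
Correction |R − A(h/2)| = 2.418e-03; gap |A(h/2) − A(h)| = 3.627e-02.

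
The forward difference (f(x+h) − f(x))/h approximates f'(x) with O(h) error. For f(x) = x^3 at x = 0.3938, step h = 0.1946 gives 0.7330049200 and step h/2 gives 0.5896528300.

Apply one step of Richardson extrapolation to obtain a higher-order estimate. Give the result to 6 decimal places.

0.446301

Leading term ∝ h^1; use weight 2 = 2^1.
2 × 0.5896528300 = 1.1793056600; subtract 0.7330049200 → 0.4463007400
Divide by 2^1 − 1 = 1.
Extrapolated: 0.4463007400 / 1 = 0.4463007400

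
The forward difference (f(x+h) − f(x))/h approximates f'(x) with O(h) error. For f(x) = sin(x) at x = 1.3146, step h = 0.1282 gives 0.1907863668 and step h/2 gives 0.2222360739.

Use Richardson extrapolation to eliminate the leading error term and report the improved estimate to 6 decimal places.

The method has order 1: 2^1 = 2.
2^1·A(h/2) = 0.4444721478; minus A(h) gives 0.2536857810.
(2·0.2222360739 − 0.1907863668)/(2 − 1) = 0.2536857810
Gap between inputs: 3.145e-02; correction applied: +0.0314497071.

0.253686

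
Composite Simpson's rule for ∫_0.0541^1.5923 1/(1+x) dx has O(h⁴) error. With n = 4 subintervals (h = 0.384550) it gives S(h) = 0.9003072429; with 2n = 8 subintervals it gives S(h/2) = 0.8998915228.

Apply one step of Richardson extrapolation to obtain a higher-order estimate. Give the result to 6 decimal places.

Leading term ∝ h^4; use weight 16 = 2^4.
16×0.8998915228 = 14.3982643648; subtract 0.9003072429 → 13.4979571219
Divide by 2^4 − 1 = 15.
So the Richardson estimate is 0.8998638081.
Correction |R − A(h/2)| = 2.771e-05; gap |A(h/2) − A(h)| = 4.157e-04.

0.899864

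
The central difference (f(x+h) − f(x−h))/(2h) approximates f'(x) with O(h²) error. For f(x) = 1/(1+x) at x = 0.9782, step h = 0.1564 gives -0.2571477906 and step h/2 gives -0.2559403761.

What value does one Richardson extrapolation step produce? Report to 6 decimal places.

-0.255538

Method order is 2; weight 2^2 = 4.
Difference of the inputs: -0.2559403761 − (-0.2571477906) = 0.0012074145
Correction (A(h/2) − A(h))/(4 − 1) = 0.0012074145/3 = 0.0004024715
R = A(h/2) + (A(h/2) − A(h))/3 = -0.2559403761 + 0.0004024715 = -0.2555379046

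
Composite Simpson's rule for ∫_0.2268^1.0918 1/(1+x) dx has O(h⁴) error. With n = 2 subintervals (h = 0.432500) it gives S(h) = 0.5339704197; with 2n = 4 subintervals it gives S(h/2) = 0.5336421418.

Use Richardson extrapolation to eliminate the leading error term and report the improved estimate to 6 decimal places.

With r = 4 the leading error scales as h^4, so the weight is 2^4 = 16.
Difference of the inputs: 0.5336421418 − 0.5339704197 = -0.0003282779
Correction (A(h/2) − A(h))/(16 − 1) = (-0.0003282779)/15 = -0.0000218852
R = 0.5336421418 − 0.0000218852 = 0.5336202566
Correction |R − A(h/2)| = 2.189e-05; gap |A(h/2) − A(h)| = 3.283e-04.

0.533620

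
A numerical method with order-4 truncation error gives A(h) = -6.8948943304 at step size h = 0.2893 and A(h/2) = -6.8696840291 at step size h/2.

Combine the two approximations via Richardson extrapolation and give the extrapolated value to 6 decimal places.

The method has order 4: 2^4 = 16.
2^4 × A(h/2) = -109.9149444656; minus A(h) gives -103.0200501352.
Divide by 2^4 − 1 = 15.
So the Richardson estimate is -6.8680033423.
Correction |R − A(h/2)| = 1.681e-03; gap |A(h/2) − A(h)| = 2.521e-02.

-6.868003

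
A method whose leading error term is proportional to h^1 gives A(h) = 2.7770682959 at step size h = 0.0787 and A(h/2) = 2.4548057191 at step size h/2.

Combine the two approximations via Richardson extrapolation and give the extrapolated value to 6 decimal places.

2.132543

r = 1, so 2^r = 2.
2·2.4548057191 − 2.7770682959 = 2.1325431423
2.1325431423 ÷ 1 = 2.1325431423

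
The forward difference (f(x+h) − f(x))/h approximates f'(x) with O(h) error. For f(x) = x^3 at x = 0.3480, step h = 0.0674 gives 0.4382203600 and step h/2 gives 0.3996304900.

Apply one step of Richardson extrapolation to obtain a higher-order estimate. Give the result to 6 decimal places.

0.361041

r = 1: numerator weight 2, denominator 1.
Weighted: 0.7992609800 − 0.4382203600 = 0.3610406200
(2 × 0.3996304900 − 0.4382203600)/(2 − 1) = 0.3610406200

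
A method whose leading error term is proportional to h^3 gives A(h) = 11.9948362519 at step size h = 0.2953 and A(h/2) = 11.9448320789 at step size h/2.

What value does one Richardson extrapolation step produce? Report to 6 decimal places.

r = 3, so 2^r = 8.
Top: 8(11.9448320789) − (11.9948362519) = 83.5638203793
Extrapolated: 83.5638203793 / 7 = 11.9376886256

11.937689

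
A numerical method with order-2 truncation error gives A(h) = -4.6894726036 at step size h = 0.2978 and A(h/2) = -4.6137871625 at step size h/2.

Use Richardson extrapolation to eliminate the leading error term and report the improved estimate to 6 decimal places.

Order 2 gives 2^r = 4 and 2^r − 1 = 3.
4·(-4.6137871625) = -18.4551486500; subtract (-4.6894726036) → -13.7656760464
Denominator 4 − 1 = 3.
(4·(-4.6137871625) − (-4.6894726036))/(4 − 1) = -4.5885586821
Gap between inputs: 7.569e-02; correction applied: +0.0252284804.

-4.588559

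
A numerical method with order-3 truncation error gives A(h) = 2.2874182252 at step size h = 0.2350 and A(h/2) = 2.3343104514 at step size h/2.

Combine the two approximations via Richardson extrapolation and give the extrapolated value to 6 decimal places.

2.341009

r = 3: numerator weight 8, denominator 7.
2^3 × A(h/2) = 18.6744836112; minus A(h) gives 16.3870653860.
Divide by 2^3 − 1 = 7.
(8 × 2.3343104514 − 2.2874182252)/(8 − 1) = 2.3410093409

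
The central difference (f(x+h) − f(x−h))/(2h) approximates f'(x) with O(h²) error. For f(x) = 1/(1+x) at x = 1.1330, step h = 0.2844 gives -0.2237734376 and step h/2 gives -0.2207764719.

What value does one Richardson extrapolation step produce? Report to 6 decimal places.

-0.219777

The method has order 2: 2^2 = 4.
Weighted: (-0.8831058876) − (-0.2237734376) = -0.6593324500
(4·(-0.2207764719) − (-0.2237734376))/(4 − 1) = -0.2197774833
Correction |R − A(h/2)| = 9.990e-04; gap |A(h/2) − A(h)| = 2.997e-03.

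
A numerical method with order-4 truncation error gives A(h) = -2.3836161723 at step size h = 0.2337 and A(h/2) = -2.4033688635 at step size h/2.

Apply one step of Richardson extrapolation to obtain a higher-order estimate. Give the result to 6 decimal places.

Leading term ∝ h^4; use weight 16 = 2^4.
Top: 16(-2.4033688635) − (-2.3836161723) = -36.0702856437
Extrapolated: (-36.0702856437) / 15 = -2.4046857096
Correction |R − A(h/2)| = 1.317e-03; gap |A(h/2) − A(h)| = 1.975e-02.

-2.404686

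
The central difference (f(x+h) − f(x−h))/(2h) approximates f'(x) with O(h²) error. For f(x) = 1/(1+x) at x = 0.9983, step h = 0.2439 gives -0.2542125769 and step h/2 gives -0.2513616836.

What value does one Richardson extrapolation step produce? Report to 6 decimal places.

r = 2: numerator weight 4, denominator 3.
4*(-0.2513616836) = -1.0054467344; subtract (-0.2542125769) → -0.7512341575
Extrapolated: (-0.7512341575) / 3 = -0.2504113858

-0.250411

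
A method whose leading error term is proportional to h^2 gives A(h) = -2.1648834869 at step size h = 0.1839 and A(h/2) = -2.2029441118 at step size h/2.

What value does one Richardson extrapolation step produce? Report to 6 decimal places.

Error is O(h^2); halving h shrinks it by 2^2 = 4.
Numerator 4·A(h/2) − A(h) = 4·(-2.2029441118) − (-2.1648834869) = -6.6468929603
R = (-6.6468929603)/3 = -2.2156309868

-2.215631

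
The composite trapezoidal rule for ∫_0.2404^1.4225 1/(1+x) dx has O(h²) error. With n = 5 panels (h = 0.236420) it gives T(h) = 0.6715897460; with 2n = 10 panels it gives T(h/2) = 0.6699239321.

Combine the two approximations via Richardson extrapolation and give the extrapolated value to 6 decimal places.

0.669369

Error is O(h^2); halving h shrinks it by 2^2 = 4.
Weighted: 2.6796957284 − 0.6715897460 = 2.0081059824
(4 × 0.6699239321 − 0.6715897460)/(4 − 1) = 0.6693686608
Gap between inputs: 1.666e-03; correction applied: −0.0005552713.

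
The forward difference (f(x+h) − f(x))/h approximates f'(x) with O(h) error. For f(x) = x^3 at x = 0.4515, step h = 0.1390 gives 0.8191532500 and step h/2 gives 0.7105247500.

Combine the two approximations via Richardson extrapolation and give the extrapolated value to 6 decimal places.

Order 1 gives 2^r = 2 and 2^r − 1 = 1.
2×0.7105247500 = 1.4210495000; subtract 0.8191532500 → 0.6018962500
Divide by 2^1 − 1 = 1.
0.6018962500 ÷ 1 = 0.6018962500
Gap between inputs: 1.086e-01; correction applied: −0.1086285000.

0.601896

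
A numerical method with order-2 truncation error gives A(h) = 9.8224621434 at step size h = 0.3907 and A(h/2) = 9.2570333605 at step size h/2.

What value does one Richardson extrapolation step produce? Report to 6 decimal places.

r = 2: numerator weight 4, denominator 3.
2^2*A(h/2) = 37.0281334420; minus A(h) gives 27.2056712986.
Divide by 2^2 − 1 = 3.
(4*9.2570333605 − 9.8224621434)/(4 − 1) = 9.0685570995
Shift from A(h/2): −0.1884762610.

9.068557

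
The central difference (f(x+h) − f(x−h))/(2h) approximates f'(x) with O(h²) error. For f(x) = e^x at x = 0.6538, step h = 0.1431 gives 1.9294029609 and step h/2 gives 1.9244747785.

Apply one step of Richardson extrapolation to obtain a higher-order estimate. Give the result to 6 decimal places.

1.922832

With r = 2 the leading error scales as h^2, so the weight is 2^2 = 4.
Numerator 4·A(h/2) − A(h) = 4·1.9244747785 − 1.9294029609 = 5.7684961531
Divide by 2^2 − 1 = 3.
So the Richardson estimate is 1.9228320510.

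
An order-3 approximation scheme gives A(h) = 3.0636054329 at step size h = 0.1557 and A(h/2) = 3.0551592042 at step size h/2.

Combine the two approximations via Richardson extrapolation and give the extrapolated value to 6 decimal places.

Method order is 3; weight 2^3 = 8.
Difference of the inputs: 3.0551592042 − 3.0636054329 = -0.0084462287
Divide by 2^3 − 1 = 7: (-0.0084462287)/7 = -0.0012066041
R = 3.0551592042 − 0.0012066041 = 3.0539526001
Correction |R − A(h/2)| = 1.207e-03; gap |A(h/2) − A(h)| = 8.446e-03.

3.053953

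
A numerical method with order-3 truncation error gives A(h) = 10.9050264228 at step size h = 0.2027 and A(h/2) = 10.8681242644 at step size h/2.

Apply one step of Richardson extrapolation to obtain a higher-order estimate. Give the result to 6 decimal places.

10.862853

Leading term ∝ h^3; use weight 8 = 2^3.
Weighted: 86.9449941152 − 10.9050264228 = 76.0399676924
76.0399676924 ÷ 7 = 10.8628525275
Shift from A(h/2): −0.0052717369.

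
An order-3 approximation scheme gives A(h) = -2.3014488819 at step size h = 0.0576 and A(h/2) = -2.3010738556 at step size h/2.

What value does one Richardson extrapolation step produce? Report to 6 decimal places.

With r = 3 the leading error scales as h^3, so the weight is 2^3 = 8.
8×(-2.3010738556) = -18.4085908448; (-18.4085908448) − (-2.3014488819) = -16.1071419629
Divide by 2^3 − 1 = 7.
R = (-16.1071419629)/7 = -2.3010202804

-2.301020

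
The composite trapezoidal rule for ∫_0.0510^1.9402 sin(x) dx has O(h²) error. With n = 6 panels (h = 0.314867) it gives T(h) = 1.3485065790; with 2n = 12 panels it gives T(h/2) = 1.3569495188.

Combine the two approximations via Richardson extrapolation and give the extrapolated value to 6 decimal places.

The method has order 2: 2^2 = 4.
4 × 1.3569495188 − 1.3485065790 = 4.0792914962
Denominator 4 − 1 = 3.
Result: 1.3597638321

1.359764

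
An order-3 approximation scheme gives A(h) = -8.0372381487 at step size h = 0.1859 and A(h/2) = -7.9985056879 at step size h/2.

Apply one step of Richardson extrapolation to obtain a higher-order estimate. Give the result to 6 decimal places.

Error is O(h^3); halving h shrinks it by 2^3 = 8.
Top: 8(-7.9985056879) − (-8.0372381487) = -55.9508073545
(8 × (-7.9985056879) − (-8.0372381487))/(8 − 1) = -7.9929724792
Correction |R − A(h/2)| = 5.533e-03; gap |A(h/2) − A(h)| = 3.873e-02.

-7.992972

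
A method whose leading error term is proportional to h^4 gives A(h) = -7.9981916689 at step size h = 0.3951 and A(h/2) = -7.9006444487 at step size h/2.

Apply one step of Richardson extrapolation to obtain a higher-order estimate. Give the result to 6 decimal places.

-7.894141

The method has order 4: 2^4 = 16.
Weighted: (-126.4103111792) − (-7.9981916689) = -118.4121195103
(-118.4121195103) ÷ 15 = -7.8941413007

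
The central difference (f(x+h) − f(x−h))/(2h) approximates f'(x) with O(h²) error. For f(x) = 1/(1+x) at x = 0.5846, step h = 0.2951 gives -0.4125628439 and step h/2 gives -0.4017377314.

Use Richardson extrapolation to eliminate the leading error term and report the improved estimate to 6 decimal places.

Order 2 gives 2^r = 4 and 2^r − 1 = 3.
4×(-0.4017377314) − (-0.4125628439) = -1.1943880817
Denominator 4 − 1 = 3.
Extrapolated: (-1.1943880817) / 3 = -0.3981293606

-0.398129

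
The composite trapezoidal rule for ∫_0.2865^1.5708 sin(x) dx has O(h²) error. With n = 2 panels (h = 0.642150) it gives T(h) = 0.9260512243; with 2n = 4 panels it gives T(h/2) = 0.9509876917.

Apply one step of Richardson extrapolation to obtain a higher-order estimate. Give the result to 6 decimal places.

0.959300

With r = 2 the leading error scales as h^2, so the weight is 2^2 = 4.
4 × 0.9509876917 − 0.9260512243 = 2.8778995425
Divide by 2^2 − 1 = 3.
2.8778995425 ÷ 3 = 0.9592998475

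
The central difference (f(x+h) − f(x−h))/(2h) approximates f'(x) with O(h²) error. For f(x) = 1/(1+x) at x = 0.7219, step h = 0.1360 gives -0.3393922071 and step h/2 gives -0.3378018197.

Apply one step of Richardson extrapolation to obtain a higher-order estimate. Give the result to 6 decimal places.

-0.337272

r = 2, so 2^r = 4.
4·(-0.3378018197) = -1.3512072788; subtract (-0.3393922071) → -1.0118150717
R = (-1.0118150717)/3 = -0.3372716906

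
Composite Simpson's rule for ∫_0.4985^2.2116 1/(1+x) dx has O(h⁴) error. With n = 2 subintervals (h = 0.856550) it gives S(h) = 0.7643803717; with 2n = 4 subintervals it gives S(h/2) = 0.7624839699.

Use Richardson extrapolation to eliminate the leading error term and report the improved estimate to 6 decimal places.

Error is O(h^4); halving h shrinks it by 2^4 = 16.
2^4×A(h/2) = 12.1997435184; minus A(h) gives 11.4353631467.
Denominator 16 − 1 = 15.
11.4353631467 ÷ 15 = 0.7623575431

0.762358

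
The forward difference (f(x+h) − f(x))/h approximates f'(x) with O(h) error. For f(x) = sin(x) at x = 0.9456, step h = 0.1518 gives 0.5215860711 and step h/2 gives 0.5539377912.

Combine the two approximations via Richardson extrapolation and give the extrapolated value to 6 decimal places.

0.586290

Order 1 gives 2^r = 2 and 2^r − 1 = 1.
2×0.5539377912 = 1.1078755824; subtract 0.5215860711 → 0.5862895113
Divide by 2^1 − 1 = 1.
0.5862895113 ÷ 1 = 0.5862895113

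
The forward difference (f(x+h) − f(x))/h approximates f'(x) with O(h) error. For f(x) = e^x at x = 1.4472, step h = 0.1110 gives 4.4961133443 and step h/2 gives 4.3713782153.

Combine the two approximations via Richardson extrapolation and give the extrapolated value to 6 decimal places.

With r = 1 the leading error scales as h^1, so the weight is 2^1 = 2.
Weighted: 8.7427564306 − 4.4961133443 = 4.2466430863
(2 × 4.3713782153 − 4.4961133443)/(2 − 1) = 4.2466430863
Shift from A(h/2): −0.1247351290.

4.246643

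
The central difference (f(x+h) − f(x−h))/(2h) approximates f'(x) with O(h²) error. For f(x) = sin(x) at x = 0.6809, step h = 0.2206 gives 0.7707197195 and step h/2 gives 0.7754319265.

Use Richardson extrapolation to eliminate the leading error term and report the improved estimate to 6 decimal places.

0.777003

With r = 2 the leading error scales as h^2, so the weight is 2^2 = 4.
Weighted: 3.1017277060 − 0.7707197195 = 2.3310079865
(4·0.7754319265 − 0.7707197195)/(4 − 1) = 0.7770026622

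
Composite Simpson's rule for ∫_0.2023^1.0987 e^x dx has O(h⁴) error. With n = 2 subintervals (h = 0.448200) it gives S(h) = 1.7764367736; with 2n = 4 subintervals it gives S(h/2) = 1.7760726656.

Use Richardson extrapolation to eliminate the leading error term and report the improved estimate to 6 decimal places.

Leading term ∝ h^4; use weight 16 = 2^4.
2^4·A(h/2) = 28.4171626496; minus A(h) gives 26.6407258760.
26.6407258760 ÷ 15 = 1.7760483917

1.776048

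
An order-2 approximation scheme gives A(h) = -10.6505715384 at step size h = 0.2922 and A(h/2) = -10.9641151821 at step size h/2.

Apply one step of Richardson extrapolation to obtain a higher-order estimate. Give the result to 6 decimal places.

-11.068630

With r = 2 the leading error scales as h^2, so the weight is 2^2 = 4.
4*(-10.9641151821) − (-10.6505715384) = -33.2058891900
R = (-33.2058891900)/3 = -11.0686297300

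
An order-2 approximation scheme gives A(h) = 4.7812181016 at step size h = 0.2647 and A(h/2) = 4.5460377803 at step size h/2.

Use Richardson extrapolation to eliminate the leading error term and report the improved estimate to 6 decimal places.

4.467644

Method order is 2; weight 2^2 = 4.
4*4.5460377803 = 18.1841511212; subtract 4.7812181016 → 13.4029330196
(4*4.5460377803 − 4.7812181016)/(4 − 1) = 4.4676443399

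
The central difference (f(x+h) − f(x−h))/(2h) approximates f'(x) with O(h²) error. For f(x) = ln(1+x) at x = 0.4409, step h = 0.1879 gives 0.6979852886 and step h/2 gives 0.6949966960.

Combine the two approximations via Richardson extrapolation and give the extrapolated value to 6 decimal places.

0.694000

r = 2, so 2^r = 4.
4·0.6949966960 = 2.7799867840; 2.7799867840 − 0.6979852886 = 2.0820014954
Divide by 2^2 − 1 = 3.
(4·0.6949966960 − 0.6979852886)/(4 − 1) = 0.6940004985
Shift from A(h/2): −0.0009961975.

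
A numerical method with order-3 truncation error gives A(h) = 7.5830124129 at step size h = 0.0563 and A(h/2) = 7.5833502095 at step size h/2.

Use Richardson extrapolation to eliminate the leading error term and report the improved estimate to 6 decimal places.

7.583398

With r = 3 the leading error scales as h^3, so the weight is 2^3 = 8.
Top: 8(7.5833502095) − (7.5830124129) = 53.0837892631
53.0837892631 ÷ 7 = 7.5833984662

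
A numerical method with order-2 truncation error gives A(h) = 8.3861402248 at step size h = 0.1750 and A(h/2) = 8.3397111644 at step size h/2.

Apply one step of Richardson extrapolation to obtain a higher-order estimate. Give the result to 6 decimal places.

r = 2: numerator weight 4, denominator 3.
Top: 4(8.3397111644) − (8.3861402248) = 24.9727044328
Extrapolated: 24.9727044328 / 3 = 8.3242348109

8.324235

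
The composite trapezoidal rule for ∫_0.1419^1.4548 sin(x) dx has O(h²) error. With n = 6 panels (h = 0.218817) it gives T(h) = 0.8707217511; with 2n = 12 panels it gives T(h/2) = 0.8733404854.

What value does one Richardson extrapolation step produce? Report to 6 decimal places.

0.874213

Order 2 gives 2^r = 4 and 2^r − 1 = 3.
Weighted: 3.4933619416 − 0.8707217511 = 2.6226401905
(4*0.8733404854 − 0.8707217511)/(4 − 1) = 0.8742133968
Shift from A(h/2): +0.0008729114.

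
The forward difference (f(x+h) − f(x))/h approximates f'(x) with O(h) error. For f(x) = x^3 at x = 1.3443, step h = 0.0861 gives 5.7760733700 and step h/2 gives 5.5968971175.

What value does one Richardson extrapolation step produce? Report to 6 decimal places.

Method order is 1; weight 2^1 = 2.
Top: 2(5.5968971175) − (5.7760733700) = 5.4177208650
5.4177208650 ÷ 1 = 5.4177208650

5.417721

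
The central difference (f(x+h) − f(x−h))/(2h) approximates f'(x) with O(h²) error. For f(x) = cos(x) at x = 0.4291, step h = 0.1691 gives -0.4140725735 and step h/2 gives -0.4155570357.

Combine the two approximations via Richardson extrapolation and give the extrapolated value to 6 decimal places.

-0.416052

r = 2: numerator weight 4, denominator 3.
4·(-0.4155570357) = -1.6622281428; (-1.6622281428) − (-0.4140725735) = -1.2481555693
(-1.2481555693) ÷ 3 = -0.4160518564
Correction |R − A(h/2)| = 4.948e-04; gap |A(h/2) − A(h)| = 1.484e-03.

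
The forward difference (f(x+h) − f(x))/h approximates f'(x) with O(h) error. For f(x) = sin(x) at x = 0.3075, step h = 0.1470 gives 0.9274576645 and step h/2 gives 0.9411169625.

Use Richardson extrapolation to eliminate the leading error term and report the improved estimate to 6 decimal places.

0.954776

With r = 1 the leading error scales as h^1, so the weight is 2^1 = 2.
2·0.9411169625 − 0.9274576645 = 0.9547762605
Divide by 2^1 − 1 = 1.
So the Richardson estimate is 0.9547762605.
Gap between inputs: 1.366e-02; correction applied: +0.0136592980.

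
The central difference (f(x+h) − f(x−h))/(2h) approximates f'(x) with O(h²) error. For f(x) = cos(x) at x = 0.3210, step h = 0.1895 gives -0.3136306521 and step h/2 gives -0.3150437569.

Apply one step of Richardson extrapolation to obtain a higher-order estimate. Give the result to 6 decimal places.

Order 2 gives 2^r = 4 and 2^r − 1 = 3.
4×(-0.3150437569) − (-0.3136306521) = -0.9465443755
Denominator 4 − 1 = 3.
R = (-0.9465443755)/3 = -0.3155147918
Correction |R − A(h/2)| = 4.710e-04; gap |A(h/2) − A(h)| = 1.413e-03.

-0.315515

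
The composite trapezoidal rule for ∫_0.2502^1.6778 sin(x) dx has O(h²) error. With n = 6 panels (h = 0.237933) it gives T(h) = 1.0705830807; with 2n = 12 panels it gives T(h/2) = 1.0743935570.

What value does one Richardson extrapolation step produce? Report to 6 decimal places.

The method has order 2: 2^2 = 4.
Numerator 4×A(h/2) − A(h) = 4×1.0743935570 − 1.0705830807 = 3.2269911473
Divide by 2^2 − 1 = 3.
R = 3.2269911473/3 = 1.0756637158

1.075664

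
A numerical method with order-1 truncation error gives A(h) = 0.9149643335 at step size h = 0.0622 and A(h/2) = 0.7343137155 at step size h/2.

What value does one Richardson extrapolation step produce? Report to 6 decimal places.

With r = 1 the leading error scales as h^1, so the weight is 2^1 = 2.
2·0.7343137155 = 1.4686274310; 1.4686274310 − 0.9149643335 = 0.5536630975
Divide by 2^1 − 1 = 1.
Result: 0.5536630975
Correction |R − A(h/2)| = 1.807e-01; gap |A(h/2) − A(h)| = 1.807e-01.

0.553663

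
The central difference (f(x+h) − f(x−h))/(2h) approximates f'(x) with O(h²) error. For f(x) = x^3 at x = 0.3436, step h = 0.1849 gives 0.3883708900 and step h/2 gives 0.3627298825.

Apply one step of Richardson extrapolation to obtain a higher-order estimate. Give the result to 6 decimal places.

0.354183

Order 2 gives 2^r = 4 and 2^r − 1 = 3.
Weighted: 1.4509195300 − 0.3883708900 = 1.0625486400
Denominator 4 − 1 = 3.
Result: 0.3541828800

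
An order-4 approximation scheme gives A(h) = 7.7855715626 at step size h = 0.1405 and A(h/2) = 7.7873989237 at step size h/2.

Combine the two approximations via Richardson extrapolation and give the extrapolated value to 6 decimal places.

With r = 4 the leading error scales as h^4, so the weight is 2^4 = 16.
2^4·A(h/2) = 124.5983827792; minus A(h) gives 116.8128112166.
Denominator 16 − 1 = 15.
Result: 7.7875207478
Gap between inputs: 1.827e-03; correction applied: +0.0001218241.

7.787521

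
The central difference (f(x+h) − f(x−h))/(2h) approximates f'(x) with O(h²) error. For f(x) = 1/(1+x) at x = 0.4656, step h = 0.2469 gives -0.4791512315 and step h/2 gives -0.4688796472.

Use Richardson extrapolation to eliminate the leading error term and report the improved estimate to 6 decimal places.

-0.465456

Order 2 gives 2^r = 4 and 2^r − 1 = 3.
2^2×A(h/2) = -1.8755185888; minus A(h) gives -1.3963673573.
(-1.3963673573) ÷ 3 = -0.4654557858
Correction |R − A(h/2)| = 3.424e-03; gap |A(h/2) − A(h)| = 1.027e-02.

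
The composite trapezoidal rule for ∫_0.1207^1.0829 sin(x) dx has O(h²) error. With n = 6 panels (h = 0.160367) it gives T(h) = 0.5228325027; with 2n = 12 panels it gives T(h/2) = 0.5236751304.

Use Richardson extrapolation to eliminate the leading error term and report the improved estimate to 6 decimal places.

Order 2 gives 2^r = 4 and 2^r − 1 = 3.
4*0.5236751304 = 2.0947005216; 2.0947005216 − 0.5228325027 = 1.5718680189
Extrapolated: 1.5718680189 / 3 = 0.5239560063

0.523956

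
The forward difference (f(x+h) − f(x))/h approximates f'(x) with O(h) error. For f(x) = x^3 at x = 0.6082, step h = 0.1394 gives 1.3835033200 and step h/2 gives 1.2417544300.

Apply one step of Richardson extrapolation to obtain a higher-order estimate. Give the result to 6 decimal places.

Order 1 gives 2^r = 2 and 2^r − 1 = 1.
A(h/2) − A(h) = 1.2417544300 − 1.3835033200 = -0.1417488900
Divide by 2^1 − 1 = 1: (-0.1417488900)/1 = -0.1417488900
R = A(h/2) + (A(h/2) − A(h))/1 = 1.2417544300 − 0.1417488900 = 1.1000055400
Gap between inputs: 1.417e-01; correction applied: −0.1417488900.

1.100006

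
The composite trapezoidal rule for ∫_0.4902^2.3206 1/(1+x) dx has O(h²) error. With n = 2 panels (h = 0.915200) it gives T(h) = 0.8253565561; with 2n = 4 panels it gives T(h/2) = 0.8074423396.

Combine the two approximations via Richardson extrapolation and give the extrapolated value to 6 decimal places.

0.801471

Error is O(h^2); halving h shrinks it by 2^2 = 4.
4 × 0.8074423396 − 0.8253565561 = 2.4044128023
2.4044128023 ÷ 3 = 0.8014709341
Correction |R − A(h/2)| = 5.971e-03; gap |A(h/2) − A(h)| = 1.791e-02.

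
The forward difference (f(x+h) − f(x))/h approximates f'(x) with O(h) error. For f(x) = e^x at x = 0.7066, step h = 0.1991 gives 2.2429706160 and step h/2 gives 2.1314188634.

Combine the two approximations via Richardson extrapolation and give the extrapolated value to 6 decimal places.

2.019867

Leading term ∝ h^1; use weight 2 = 2^1.
A(h/2) − A(h) = 2.1314188634 − 2.2429706160 = -0.1115517526
Divide by 2^1 − 1 = 1: (-0.1115517526)/1 = -0.1115517526
R = A(h/2) + (A(h/2) − A(h))/1 = 2.1314188634 − 0.1115517526 = 2.0198671108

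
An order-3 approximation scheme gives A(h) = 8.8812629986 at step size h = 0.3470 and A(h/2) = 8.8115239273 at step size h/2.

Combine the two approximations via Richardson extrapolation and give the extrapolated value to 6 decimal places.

8.801561

Leading term ∝ h^3; use weight 8 = 2^3.
8 × 8.8115239273 = 70.4921914184; subtract 8.8812629986 → 61.6109284198
R = 61.6109284198/7 = 8.8015612028
Correction |R − A(h/2)| = 9.963e-03; gap |A(h/2) − A(h)| = 6.974e-02.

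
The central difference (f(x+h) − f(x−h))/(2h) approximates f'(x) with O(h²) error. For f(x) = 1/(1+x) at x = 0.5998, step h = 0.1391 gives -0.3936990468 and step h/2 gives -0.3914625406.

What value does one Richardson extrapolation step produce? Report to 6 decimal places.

-0.390717

The method has order 2: 2^2 = 4.
Numerator 4*A(h/2) − A(h) = 4*(-0.3914625406) − (-0.3936990468) = -1.1721511156
R = (-1.1721511156)/3 = -0.3907170385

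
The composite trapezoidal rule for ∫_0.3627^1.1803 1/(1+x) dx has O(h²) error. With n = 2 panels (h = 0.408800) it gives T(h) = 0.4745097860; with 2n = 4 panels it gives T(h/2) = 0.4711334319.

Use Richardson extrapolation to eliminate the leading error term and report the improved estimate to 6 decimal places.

0.470008

Method order is 2; weight 2^2 = 4.
4×0.4711334319 = 1.8845337276; 1.8845337276 − 0.4745097860 = 1.4100239416
Extrapolated: 1.4100239416 / 3 = 0.4700079805
Gap between inputs: 3.376e-03; correction applied: −0.0011254514.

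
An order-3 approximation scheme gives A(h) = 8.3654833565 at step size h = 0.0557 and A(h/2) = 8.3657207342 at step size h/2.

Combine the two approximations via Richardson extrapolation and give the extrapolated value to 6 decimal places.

8.365755

Order 3 gives 2^r = 8 and 2^r − 1 = 7.
Numerator 8·A(h/2) − A(h) = 8·8.3657207342 − 8.3654833565 = 58.5602825171
Divide by 2^3 − 1 = 7.
R = 58.5602825171/7 = 8.3657546453
Shift from A(h/2): +0.0000339111.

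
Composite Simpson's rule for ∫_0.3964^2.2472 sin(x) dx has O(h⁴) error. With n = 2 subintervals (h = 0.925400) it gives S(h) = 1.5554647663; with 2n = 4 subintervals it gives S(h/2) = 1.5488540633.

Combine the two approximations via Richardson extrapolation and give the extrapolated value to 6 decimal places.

Leading term ∝ h^4; use weight 16 = 2^4.
Weighted: 24.7816650128 − 1.5554647663 = 23.2262002465
(16*1.5488540633 − 1.5554647663)/(16 − 1) = 1.5484133498

1.548413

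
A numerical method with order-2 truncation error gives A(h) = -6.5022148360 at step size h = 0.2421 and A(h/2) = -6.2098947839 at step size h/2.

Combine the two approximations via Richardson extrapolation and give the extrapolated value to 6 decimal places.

Error is O(h^2); halving h shrinks it by 2^2 = 4.
Weighted: (-24.8395791356) − (-6.5022148360) = -18.3373642996
(-18.3373642996) ÷ 3 = -6.1124547665
Gap between inputs: 2.923e-01; correction applied: +0.0974400174.

-6.112455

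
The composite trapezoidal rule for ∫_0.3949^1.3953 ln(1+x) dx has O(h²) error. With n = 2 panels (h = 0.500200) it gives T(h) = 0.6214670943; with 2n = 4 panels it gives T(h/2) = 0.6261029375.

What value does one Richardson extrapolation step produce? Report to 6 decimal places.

Leading term ∝ h^2; use weight 4 = 2^2.
Difference of the inputs: 0.6261029375 − 0.6214670943 = 0.0046358432
Divide by 2^2 − 1 = 3: 0.0046358432/3 = 0.0015452811
R = 0.6261029375 + 0.0015452811 = 0.6276482186

0.627648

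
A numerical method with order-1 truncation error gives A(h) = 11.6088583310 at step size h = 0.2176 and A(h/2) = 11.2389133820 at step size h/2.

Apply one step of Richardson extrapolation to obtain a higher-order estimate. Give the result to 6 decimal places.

Error is O(h^1); halving h shrinks it by 2^1 = 2.
Numerator 2·A(h/2) − A(h) = 2·11.2389133820 − 11.6088583310 = 10.8689684330
Divide by 2^1 − 1 = 1.
R = 10.8689684330/1 = 10.8689684330

10.868968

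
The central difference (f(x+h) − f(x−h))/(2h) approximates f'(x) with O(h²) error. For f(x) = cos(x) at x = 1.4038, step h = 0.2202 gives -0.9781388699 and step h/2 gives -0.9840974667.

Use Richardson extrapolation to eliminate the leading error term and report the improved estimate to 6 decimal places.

r = 2, so 2^r = 4.
4×(-0.9840974667) = -3.9363898668; subtract (-0.9781388699) → -2.9582509969
(4×(-0.9840974667) − (-0.9781388699))/(4 − 1) = -0.9860836656
Correction |R − A(h/2)| = 1.986e-03; gap |A(h/2) − A(h)| = 5.959e-03.

-0.986084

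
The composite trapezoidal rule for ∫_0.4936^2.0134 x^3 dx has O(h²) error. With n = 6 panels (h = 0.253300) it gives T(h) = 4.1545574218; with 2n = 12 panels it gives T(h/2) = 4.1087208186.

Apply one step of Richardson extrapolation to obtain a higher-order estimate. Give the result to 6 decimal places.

4.093442

r = 2, so 2^r = 4.
Numerator 4×A(h/2) − A(h) = 4×4.1087208186 − 4.1545574218 = 12.2803258526
12.2803258526 ÷ 3 = 4.0934419509
Shift from A(h/2): −0.0152788677.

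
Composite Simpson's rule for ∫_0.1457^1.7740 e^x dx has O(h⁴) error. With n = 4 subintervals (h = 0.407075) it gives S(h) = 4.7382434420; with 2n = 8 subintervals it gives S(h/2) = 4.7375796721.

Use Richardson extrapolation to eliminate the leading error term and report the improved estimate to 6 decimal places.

4.737535

r = 4: numerator weight 16, denominator 15.
Weighted: 75.8012747536 − 4.7382434420 = 71.0630313116
R = 71.0630313116/15 = 4.7375354208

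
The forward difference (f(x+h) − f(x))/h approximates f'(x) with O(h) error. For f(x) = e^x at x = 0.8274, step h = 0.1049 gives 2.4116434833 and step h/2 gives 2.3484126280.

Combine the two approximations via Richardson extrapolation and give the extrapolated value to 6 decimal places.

r = 1, so 2^r = 2.
2·2.3484126280 = 4.6968252560; subtract 2.4116434833 → 2.2851817727
Divide by 2^1 − 1 = 1.
R = 2.2851817727/1 = 2.2851817727
Gap between inputs: 6.323e-02; correction applied: −0.0632308553.

2.285182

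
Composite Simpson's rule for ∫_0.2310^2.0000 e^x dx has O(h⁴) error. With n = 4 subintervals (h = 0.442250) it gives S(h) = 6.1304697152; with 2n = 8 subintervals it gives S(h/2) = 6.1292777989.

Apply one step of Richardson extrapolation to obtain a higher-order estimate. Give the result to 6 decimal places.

Leading term ∝ h^4; use weight 16 = 2^4.
Weighted: 98.0684447824 − 6.1304697152 = 91.9379750672
Denominator 16 − 1 = 15.
Extrapolated: 91.9379750672 / 15 = 6.1291983378

6.129198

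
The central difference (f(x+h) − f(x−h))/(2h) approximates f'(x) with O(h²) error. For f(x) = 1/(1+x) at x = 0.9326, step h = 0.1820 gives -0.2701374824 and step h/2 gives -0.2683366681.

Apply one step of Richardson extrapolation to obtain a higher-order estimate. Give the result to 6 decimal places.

The method has order 2: 2^2 = 4.
4×(-0.2683366681) − (-0.2701374824) = -0.8032091900
Divide by 2^2 − 1 = 3.
Result: -0.2677363967
Shift from A(h/2): +0.0006002714.

-0.267736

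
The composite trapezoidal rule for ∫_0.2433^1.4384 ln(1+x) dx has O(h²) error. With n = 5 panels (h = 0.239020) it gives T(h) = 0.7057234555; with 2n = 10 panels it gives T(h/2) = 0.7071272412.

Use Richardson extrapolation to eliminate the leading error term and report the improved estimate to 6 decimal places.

0.707595

Order 2 gives 2^r = 4 and 2^r − 1 = 3.
Difference of the inputs: 0.7071272412 − 0.7057234555 = 0.0014037857
Correction (A(h/2) − A(h))/(4 − 1) = 0.0014037857/3 = 0.0004679286
R = A(h/2) + (A(h/2) − A(h))/3 = 0.7071272412 + 0.0004679286 = 0.7075951698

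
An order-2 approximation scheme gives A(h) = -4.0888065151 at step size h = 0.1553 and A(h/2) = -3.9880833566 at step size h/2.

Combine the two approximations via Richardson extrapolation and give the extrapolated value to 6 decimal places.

-3.954509

Order 2 gives 2^r = 4 and 2^r − 1 = 3.
4 × (-3.9880833566) − (-4.0888065151) = -11.8635269113
Denominator 4 − 1 = 3.
So the Richardson estimate is -3.9545089704.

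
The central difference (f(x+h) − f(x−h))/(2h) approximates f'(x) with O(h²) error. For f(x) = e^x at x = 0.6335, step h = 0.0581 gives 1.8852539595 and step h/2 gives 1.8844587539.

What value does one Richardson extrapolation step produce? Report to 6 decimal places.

1.884194

The method has order 2: 2^2 = 4.
Weighted: 7.5378350156 − 1.8852539595 = 5.6525810561
5.6525810561 ÷ 3 = 1.8841936854
Correction |R − A(h/2)| = 2.651e-04; gap |A(h/2) − A(h)| = 7.952e-04.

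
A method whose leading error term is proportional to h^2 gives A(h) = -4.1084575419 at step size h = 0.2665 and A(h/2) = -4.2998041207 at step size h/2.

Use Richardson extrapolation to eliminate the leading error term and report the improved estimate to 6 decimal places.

Leading term ∝ h^2; use weight 4 = 2^2.
Difference of the inputs: -4.2998041207 − (-4.1084575419) = -0.1913465788
Divide by 2^2 − 1 = 3: (-0.1913465788)/3 = -0.0637821929
R = -4.2998041207 − 0.0637821929 = -4.3635863136

-4.363586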